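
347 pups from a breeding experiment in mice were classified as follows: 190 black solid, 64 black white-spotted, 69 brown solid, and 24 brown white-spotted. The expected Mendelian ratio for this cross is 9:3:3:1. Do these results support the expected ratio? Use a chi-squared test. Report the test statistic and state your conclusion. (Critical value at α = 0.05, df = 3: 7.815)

0.640; consistent

Total ratio parts = 16. Expected numbers out of 347:
  black solid: 347 × 9/16 = 195.1875
  black white-spotted: 347 × 3/16 = 65.0625
  brown solid: 347 × 3/16 = 65.0625
  brown white-spotted: 347 × 1/16 = 21.6875
χ² = Σ (O − E)² / E
  black solid: (190 − 195.1875)² / 195.1875 = 0.1379
  black white-spotted: (64 − 65.0625)² / 65.0625 = 0.0174
  brown solid: (69 − 65.0625)² / 65.0625 = 0.2383
  brown white-spotted: (24 − 21.6875)² / 21.6875 = 0.2466
χ² = 0.1379 + 0.0174 + 0.2383 + 0.2466 = 0.6402 ≈ 0.640
Degrees of freedom = 4 − 1 = 3; critical value at α = 0.05 is 7.815.
Since 0.640 < 7.815, we fail to reject the null hypothesis — the data are consistent with the 9:3:3:1 ratio.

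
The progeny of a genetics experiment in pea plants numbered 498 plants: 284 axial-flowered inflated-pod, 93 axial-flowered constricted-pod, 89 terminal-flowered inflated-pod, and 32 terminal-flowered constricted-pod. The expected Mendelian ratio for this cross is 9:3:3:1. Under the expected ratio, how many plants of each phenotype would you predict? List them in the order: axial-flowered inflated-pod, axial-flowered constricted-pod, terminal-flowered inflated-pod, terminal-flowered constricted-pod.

280.125, 93.375, 93.375, 31.125

The 9:3:3:1 ratio has 16 parts, so with N = 498 the expected counts are:
  axial-flowered inflated-pod: 498 × 9/16 = 280.125
  axial-flowered constricted-pod: 498 × 3/16 = 93.375
  terminal-flowered inflated-pod: 498 × 3/16 = 93.375
  terminal-flowered constricted-pod: 498 × 1/16 = 31.125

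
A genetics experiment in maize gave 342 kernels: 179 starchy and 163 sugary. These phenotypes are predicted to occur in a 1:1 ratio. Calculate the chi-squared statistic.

Under the 1:1 hypothesis (Σ ratio = 2, N = 342):
  starchy: 342 × 1/2 = 171
  sugary: 342 × 1/2 = 171
χ² = Σ (O − E)² / E
  starchy: (179 − 171)² / 171 = 0.3743
  sugary: (163 − 171)² / 171 = 0.3743
χ² = 0.3743 + 0.3743 = 0.7486 ≈ 0.749

0.749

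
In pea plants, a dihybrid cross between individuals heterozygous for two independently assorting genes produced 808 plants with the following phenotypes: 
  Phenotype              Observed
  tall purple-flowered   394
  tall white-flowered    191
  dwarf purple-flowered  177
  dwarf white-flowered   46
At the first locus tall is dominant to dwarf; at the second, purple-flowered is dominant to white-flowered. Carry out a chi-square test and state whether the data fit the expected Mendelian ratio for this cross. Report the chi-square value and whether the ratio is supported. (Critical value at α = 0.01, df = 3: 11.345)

23.045; not consistent

A dihybrid F₂ with independent assortment and complete dominance at both loci gives a 9:3:3:1 phenotypic ratio.
Total ratio parts = 16. Expected numbers out of 808:
  tall purple-flowered: 808 × 9/16 = 454.5
  tall white-flowered: 808 × 3/16 = 151.5
  dwarf purple-flowered: 808 × 3/16 = 151.5
  dwarf white-flowered: 808 × 1/16 = 50.5
χ² = Σ (O − E)² / E
  tall purple-flowered: (394 − 454.5)² / 454.5 = 8.0534
  tall white-flowered: (191 − 151.5)² / 151.5 = 10.2987
  dwarf purple-flowered: (177 − 151.5)² / 151.5 = 4.2921
  dwarf white-flowered: (46 − 50.5)² / 50.5 = 0.4010
χ² = 8.0534 + 10.2987 + 4.2921 + 0.4010 = 23.0452 ≈ 23.045
Degrees of freedom = 4 − 1 = 3; critical value at α = 0.01 is 11.345.
Since 23.045 > 11.345, we reject the null hypothesis — the data do not fit the 9:3:3:1 ratio.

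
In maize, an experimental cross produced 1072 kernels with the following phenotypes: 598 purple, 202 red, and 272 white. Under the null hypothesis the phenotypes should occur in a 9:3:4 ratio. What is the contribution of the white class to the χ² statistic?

0.060

Under the 9:3:4 hypothesis (Σ ratio = 16, N = 1072):
  purple: 1072 × 9/16 = 603
  red: 1072 × 3/16 = 201
  white: 1072 × 4/16 = 268
Contribution of white: (272 − 268)² / 268 = 0.0597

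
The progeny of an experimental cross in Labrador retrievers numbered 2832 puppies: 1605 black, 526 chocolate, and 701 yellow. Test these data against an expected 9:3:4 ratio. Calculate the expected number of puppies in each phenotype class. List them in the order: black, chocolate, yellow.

The 9:3:4 ratio has 16 parts, so with N = 2832 the expected counts are:
  black: 2832 × 9/16 = 1593
  chocolate: 2832 × 3/16 = 531
  yellow: 2832 × 4/16 = 708

1593, 531, 708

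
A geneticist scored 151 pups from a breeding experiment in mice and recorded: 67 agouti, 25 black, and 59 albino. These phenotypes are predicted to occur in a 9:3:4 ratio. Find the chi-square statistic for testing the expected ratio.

The 9:3:4 ratio has 16 parts, so with N = 151 the expected counts are:
  agouti: 151 × 9/16 = 84.9375
  black: 151 × 3/16 = 28.3125
  albino: 151 × 4/16 = 37.75
χ² = Σ (O − E)² / E
  agouti: (67 − 84.9375)² / 84.9375 = 3.7881
  black: (25 − 28.3125)² / 28.3125 = 0.3876
  albino: (59 − 37.75)² / 37.75 = 11.9619
χ² = 3.7881 + 0.3876 + 11.9619 = 16.1376 ≈ 16.138

16.138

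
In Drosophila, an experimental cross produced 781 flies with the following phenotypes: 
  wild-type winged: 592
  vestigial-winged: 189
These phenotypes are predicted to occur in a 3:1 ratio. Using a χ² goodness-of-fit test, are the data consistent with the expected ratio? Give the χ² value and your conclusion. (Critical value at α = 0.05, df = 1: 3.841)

0.267; consistent

Total ratio parts = 4. Expected numbers out of 781:
  wild-type winged: 781 × 3/4 = 585.75
  vestigial-winged: 781 × 1/4 = 195.25
χ² = Σ (O − E)² / E
  wild-type winged: (592 − 585.75)² / 585.75 = 0.0667
  vestigial-winged: (189 − 195.25)² / 195.25 = 0.2001
χ² = 0.0667 + 0.2001 = 0.2668 ≈ 0.267
Degrees of freedom = 2 − 1 = 1; critical value at α = 0.05 is 3.841.
Since 0.267 < 3.841, we fail to reject the null hypothesis — the data are consistent with the 3:1 ratio.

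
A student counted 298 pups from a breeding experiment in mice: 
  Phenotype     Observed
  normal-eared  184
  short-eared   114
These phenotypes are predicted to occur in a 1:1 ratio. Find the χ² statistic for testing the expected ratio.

16.443

Under the 1:1 hypothesis (Σ ratio = 2, N = 298):
  normal-eared: 298 × 1/2 = 149
  short-eared: 298 × 1/2 = 149
χ² = Σ (O − E)² / E
  normal-eared: (184 − 149)² / 149 = 8.2215
  short-eared: (114 − 149)² / 149 = 8.2215
χ² = 8.2215 + 8.2215 = 16.443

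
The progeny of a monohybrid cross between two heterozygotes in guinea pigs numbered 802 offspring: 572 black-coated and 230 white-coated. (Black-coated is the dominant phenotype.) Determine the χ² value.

5.787

For a monohybrid cross between heterozygotes with complete dominance, the expected phenotypic ratio is 3:1.
Under the 3:1 hypothesis (Σ ratio = 4, N = 802):
  black-coated: 802 × 3/4 = 601.5
  white-coated: 802 × 1/4 = 200.5
χ² = Σ (O − E)² / E
  black-coated: (572 − 601.5)² / 601.5 = 1.4468
  white-coated: (230 − 200.5)² / 200.5 = 4.3404
χ² = 1.4468 + 4.3404 = 5.7872 ≈ 5.787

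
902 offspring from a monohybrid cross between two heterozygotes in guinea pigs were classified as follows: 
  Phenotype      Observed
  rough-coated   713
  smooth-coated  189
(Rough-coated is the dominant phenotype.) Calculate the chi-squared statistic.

7.877

For a monohybrid cross between heterozygotes with complete dominance, the expected phenotypic ratio is 3:1.
Under the 3:1 hypothesis (Σ ratio = 4, N = 902):
  rough-coated: 902 × 3/4 = 676.5
  smooth-coated: 902 × 1/4 = 225.5
χ² = Σ (O − E)² / E
  rough-coated: (713 − 676.5)² / 676.5 = 1.9693
  smooth-coated: (189 − 225.5)² / 225.5 = 5.9080
χ² = 1.9693 + 5.9080 = 7.8773 ≈ 7.877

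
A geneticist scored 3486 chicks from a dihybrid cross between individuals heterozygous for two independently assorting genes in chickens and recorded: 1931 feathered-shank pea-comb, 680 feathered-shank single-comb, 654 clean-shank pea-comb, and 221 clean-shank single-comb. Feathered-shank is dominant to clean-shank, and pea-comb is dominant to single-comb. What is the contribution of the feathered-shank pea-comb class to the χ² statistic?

A dihybrid F₂ with independent assortment and complete dominance at both loci gives a 9:3:3:1 phenotypic ratio.
Under the 9:3:3:1 hypothesis (Σ ratio = 16, N = 3486):
  feathered-shank pea-comb: 3486 × 9/16 = 1960.875
  feathered-shank single-comb: 3486 × 3/16 = 653.625
  clean-shank pea-comb: 3486 × 3/16 = 653.625
  clean-shank single-comb: 3486 × 1/16 = 217.875
Contribution of feathered-shank pea-comb: (1931 − 1960.875)² / 1960.875 = 0.4552

0.455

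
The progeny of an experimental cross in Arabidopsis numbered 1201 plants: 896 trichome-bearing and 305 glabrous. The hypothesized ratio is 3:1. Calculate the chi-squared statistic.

The 3:1 ratio has 4 parts, so with N = 1201 the expected counts are:
  trichome-bearing: 1201 × 3/4 = 900.75
  glabrous: 1201 × 1/4 = 300.25
χ² = Σ (O − E)² / E
  trichome-bearing: (896 − 900.75)² / 900.75 = 0.0250
  glabrous: (305 − 300.25)² / 300.25 = 0.0751
χ² = 0.0250 + 0.0751 = 0.1001 ≈ 0.100

0.100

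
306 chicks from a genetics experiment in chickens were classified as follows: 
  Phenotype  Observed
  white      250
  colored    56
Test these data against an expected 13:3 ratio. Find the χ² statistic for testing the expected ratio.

0.041

Under the 13:3 hypothesis (Σ ratio = 16, N = 306):
  white: 306 × 13/16 = 248.625
  colored: 306 × 3/16 = 57.375
χ² = Σ (O − E)² / E
  white: (250 − 248.625)² / 248.625 = 0.0076
  colored: (56 − 57.375)² / 57.375 = 0.0330
χ² = 0.0076 + 0.0330 = 0.0406 ≈ 0.041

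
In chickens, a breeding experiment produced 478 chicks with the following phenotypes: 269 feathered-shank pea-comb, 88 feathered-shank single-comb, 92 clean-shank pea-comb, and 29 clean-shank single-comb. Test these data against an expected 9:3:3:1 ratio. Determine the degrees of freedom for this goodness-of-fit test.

A goodness-of-fit test with 4 phenotype classes has df = 4 − 1 = 3.

3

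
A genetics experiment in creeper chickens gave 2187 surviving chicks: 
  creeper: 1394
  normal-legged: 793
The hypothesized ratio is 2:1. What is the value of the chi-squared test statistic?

Under the 2:1 hypothesis (Σ ratio = 3, N = 2187):
  creeper: 2187 × 2/3 = 1458
  normal-legged: 2187 × 1/3 = 729
χ² = Σ (O − E)² / E
  creeper: (1394 − 1458)² / 1458 = 2.8093
  normal-legged: (793 − 729)² / 729 = 5.6187
χ² = 2.8093 + 5.6187 = 8.428

8.428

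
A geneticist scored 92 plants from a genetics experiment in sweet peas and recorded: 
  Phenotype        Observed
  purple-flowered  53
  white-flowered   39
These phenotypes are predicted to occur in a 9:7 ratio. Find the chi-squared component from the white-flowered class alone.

0.039

Expected counts for N = 92 under a 9:7 ratio (total parts = 16):
  purple-flowered: 92 × 9/16 = 51.75
  white-flowered: 92 × 7/16 = 40.25
Contribution of white-flowered: (39 − 40.25)² / 40.25 = 0.0388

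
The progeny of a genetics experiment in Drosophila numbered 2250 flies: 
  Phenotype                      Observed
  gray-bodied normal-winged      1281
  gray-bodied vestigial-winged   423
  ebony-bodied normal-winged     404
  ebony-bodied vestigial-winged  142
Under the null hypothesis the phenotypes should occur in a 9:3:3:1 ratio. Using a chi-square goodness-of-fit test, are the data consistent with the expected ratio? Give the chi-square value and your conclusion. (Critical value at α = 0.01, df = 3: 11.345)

0.961; consistent

Total ratio parts = 16. Expected numbers out of 2250:
  gray-bodied normal-winged: 2250 × 9/16 = 1265.625
  gray-bodied vestigial-winged: 2250 × 3/16 = 421.875
  ebony-bodied normal-winged: 2250 × 3/16 = 421.875
  ebony-bodied vestigial-winged: 2250 × 1/16 = 140.625
χ² = Σ (O − E)² / E
  gray-bodied normal-winged: (1281 − 1265.625)² / 1265.625 = 0.1868
  gray-bodied vestigial-winged: (423 − 421.875)² / 421.875 = 0.0030
  ebony-bodied normal-winged: (404 − 421.875)² / 421.875 = 0.7574
  ebony-bodied vestigial-winged: (142 − 140.625)² / 140.625 = 0.0134
χ² = 0.1868 + 0.0030 + 0.7574 + 0.0134 = 0.9606 ≈ 0.961
Degrees of freedom = 4 − 1 = 3; critical value at α = 0.01 is 11.345.
Since 0.961 < 11.345, we fail to reject the null hypothesis — the data are consistent with the 9:3:3:1 ratio.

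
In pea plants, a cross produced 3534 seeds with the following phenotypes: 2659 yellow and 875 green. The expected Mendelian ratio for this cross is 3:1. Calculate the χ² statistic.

0.109

The 3:1 ratio has 4 parts, so with N = 3534 the expected counts are:
  yellow: 3534 × 3/4 = 2650.5
  green: 3534 × 1/4 = 883.5
χ² = Σ (O − E)² / E
  yellow: (2659 − 2650.5)² / 2650.5 = 0.0273
  green: (875 − 883.5)² / 883.5 = 0.0818
χ² = 0.0273 + 0.0818 = 0.1091 ≈ 0.109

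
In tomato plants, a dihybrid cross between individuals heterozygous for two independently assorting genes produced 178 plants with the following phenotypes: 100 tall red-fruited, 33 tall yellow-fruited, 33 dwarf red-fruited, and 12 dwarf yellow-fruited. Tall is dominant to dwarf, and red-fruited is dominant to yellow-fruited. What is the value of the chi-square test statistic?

0.077

A dihybrid F₂ with independent assortment and complete dominance at both loci gives a 9:3:3:1 phenotypic ratio.
Expected counts for N = 178 under a 9:3:3:1 ratio (total parts = 16):
  tall red-fruited: 178 × 9/16 = 100.125
  tall yellow-fruited: 178 × 3/16 = 33.375
  dwarf red-fruited: 178 × 3/16 = 33.375
  dwarf yellow-fruited: 178 × 1/16 = 11.125
χ² = Σ (O − E)² / E
  tall red-fruited: (100 − 100.125)² / 100.125 = 0.0002
  tall yellow-fruited: (33 − 33.375)² / 33.375 = 0.0042
  dwarf red-fruited: (33 − 33.375)² / 33.375 = 0.0042
  dwarf yellow-fruited: (12 − 11.125)² / 11.125 = 0.0688
χ² = 0.0002 + 0.0042 + 0.0042 + 0.0688 = 0.0774 ≈ 0.077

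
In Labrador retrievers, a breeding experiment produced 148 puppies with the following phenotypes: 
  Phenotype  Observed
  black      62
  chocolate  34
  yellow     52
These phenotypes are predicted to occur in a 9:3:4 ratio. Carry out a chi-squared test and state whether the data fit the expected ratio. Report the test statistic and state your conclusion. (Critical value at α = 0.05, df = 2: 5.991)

The 9:3:4 ratio has 16 parts, so with N = 148 the expected counts are:
  black: 148 × 9/16 = 83.25
  chocolate: 148 × 3/16 = 27.75
  yellow: 148 × 4/16 = 37
χ² = Σ (O − E)² / E
  black: (62 − 83.25)² / 83.25 = 5.4242
  chocolate: (34 − 27.75)² / 27.75 = 1.4077
  yellow: (52 − 37)² / 37 = 6.0811
χ² = 5.4242 + 1.4077 + 6.0811 = 12.913
Degrees of freedom = 3 − 1 = 2; critical value at α = 0.05 is 5.991.
Since 12.913 > 5.991, we reject the null hypothesis — the data do not fit the 9:3:4 ratio.

12.913; not consistent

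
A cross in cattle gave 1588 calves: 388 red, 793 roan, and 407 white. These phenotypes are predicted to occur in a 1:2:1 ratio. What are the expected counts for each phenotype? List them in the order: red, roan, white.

397, 794, 397

The 1:2:1 ratio has 4 parts, so with N = 1588 the expected counts are:
  red: 1588 × 1/4 = 397
  roan: 1588 × 2/4 = 794
  white: 1588 × 1/4 = 397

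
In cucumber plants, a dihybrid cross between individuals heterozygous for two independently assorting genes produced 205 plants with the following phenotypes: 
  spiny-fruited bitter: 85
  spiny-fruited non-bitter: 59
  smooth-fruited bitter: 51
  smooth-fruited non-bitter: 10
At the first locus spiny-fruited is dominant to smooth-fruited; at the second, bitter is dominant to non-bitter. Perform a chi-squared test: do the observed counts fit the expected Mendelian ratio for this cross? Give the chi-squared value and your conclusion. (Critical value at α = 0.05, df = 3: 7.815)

A dihybrid F₂ with independent assortment and complete dominance at both loci gives a 9:3:3:1 phenotypic ratio.
Expected counts for N = 205 under a 9:3:3:1 ratio (total parts = 16):
  spiny-fruited bitter: 205 × 9/16 = 115.3125
  spiny-fruited non-bitter: 205 × 3/16 = 38.4375
  smooth-fruited bitter: 205 × 3/16 = 38.4375
  smooth-fruited non-bitter: 205 × 1/16 = 12.8125
χ² = Σ (O − E)² / E
  spiny-fruited bitter: (85 − 115.3125)² / 115.3125 = 7.9683
  spiny-fruited non-bitter: (59 − 38.4375)² / 38.4375 = 11.0001
  smooth-fruited bitter: (51 − 38.4375)² / 38.4375 = 4.1058
  smooth-fruited non-bitter: (10 − 12.8125)² / 12.8125 = 0.6174
χ² = 7.9683 + 11.0001 + 4.1058 + 0.6174 = 23.6916 ≈ 23.692
Degrees of freedom = 4 − 1 = 3; critical value at α = 0.05 is 7.815.
Since 23.692 > 7.815, we reject the null hypothesis — the data do not fit the 9:3:3:1 ratio.

23.692; not consistent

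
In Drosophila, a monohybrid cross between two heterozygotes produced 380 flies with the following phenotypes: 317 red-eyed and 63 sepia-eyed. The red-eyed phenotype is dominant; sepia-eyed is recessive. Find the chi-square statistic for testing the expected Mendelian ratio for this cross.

For a monohybrid cross between heterozygotes with complete dominance, the expected phenotypic ratio is 3:1.
Total ratio parts = 4. Expected numbers out of 380:
  red-eyed: 380 × 3/4 = 285
  sepia-eyed: 380 × 1/4 = 95
χ² = Σ (O − E)² / E
  red-eyed: (317 − 285)² / 285 = 3.5930
  sepia-eyed: (63 − 95)² / 95 = 10.7789
χ² = 3.5930 + 10.7789 = 14.3719 ≈ 14.372

14.372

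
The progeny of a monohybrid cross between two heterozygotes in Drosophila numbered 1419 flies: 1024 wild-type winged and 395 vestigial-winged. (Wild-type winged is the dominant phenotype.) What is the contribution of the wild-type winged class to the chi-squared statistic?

1.522

For a monohybrid cross between heterozygotes with complete dominance, the expected phenotypic ratio is 3:1.
The 3:1 ratio has 4 parts, so with N = 1419 the expected counts are:
  wild-type winged: 1419 × 3/4 = 1064.25
  vestigial-winged: 1419 × 1/4 = 354.75
Contribution of wild-type winged: (1024 − 1064.25)² / 1064.25 = 1.5223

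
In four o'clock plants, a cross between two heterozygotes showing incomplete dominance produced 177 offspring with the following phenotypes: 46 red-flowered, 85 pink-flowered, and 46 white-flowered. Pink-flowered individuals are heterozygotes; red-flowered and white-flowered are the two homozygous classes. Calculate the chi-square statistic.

With incomplete dominance, a heterozygote × heterozygote cross gives a 1:2:1 phenotypic ratio.
The 1:2:1 ratio has 4 parts, so with N = 177 the expected counts are:
  red-flowered: 177 × 1/4 = 44.25
  pink-flowered: 177 × 2/4 = 88.5
  white-flowered: 177 × 1/4 = 44.25
χ² = Σ (O − E)² / E
  red-flowered: (46 − 44.25)² / 44.25 = 0.0692
  pink-flowered: (85 − 88.5)² / 88.5 = 0.1384
  white-flowered: (46 − 44.25)² / 44.25 = 0.0692
χ² = 0.0692 + 0.1384 + 0.0692 = 0.2768 ≈ 0.277

0.277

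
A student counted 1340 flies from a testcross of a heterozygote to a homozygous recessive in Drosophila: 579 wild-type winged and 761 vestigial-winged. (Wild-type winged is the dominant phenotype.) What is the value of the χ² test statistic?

A testcross of a heterozygote (Aa × aa) gives a 1:1 phenotypic ratio.
Under the 1:1 hypothesis (Σ ratio = 2, N = 1340):
  wild-type winged: 1340 × 1/2 = 670
  vestigial-winged: 1340 × 1/2 = 670
χ² = Σ (O − E)² / E
  wild-type winged: (579 − 670)² / 670 = 12.3597
  vestigial-winged: (761 − 670)² / 670 = 12.3597
χ² = 12.3597 + 12.3597 = 24.7194 ≈ 24.719

24.719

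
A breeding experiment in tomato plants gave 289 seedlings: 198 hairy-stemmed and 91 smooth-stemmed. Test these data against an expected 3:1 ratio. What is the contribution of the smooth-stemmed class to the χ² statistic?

Total ratio parts = 4. Expected numbers out of 289:
  hairy-stemmed: 289 × 3/4 = 216.75
  smooth-stemmed: 289 × 1/4 = 72.25
Contribution of smooth-stemmed: (91 − 72.25)² / 72.25 = 4.8659

4.866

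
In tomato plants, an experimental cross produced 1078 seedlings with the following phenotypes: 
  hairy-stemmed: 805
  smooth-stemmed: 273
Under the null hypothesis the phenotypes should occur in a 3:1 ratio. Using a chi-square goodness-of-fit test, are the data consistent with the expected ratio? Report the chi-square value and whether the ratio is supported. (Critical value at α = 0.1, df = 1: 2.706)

0.061; consistent

The 3:1 ratio has 4 parts, so with N = 1078 the expected counts are:
  hairy-stemmed: 1078 × 3/4 = 808.5
  smooth-stemmed: 1078 × 1/4 = 269.5
χ² = Σ (O − E)² / E
  hairy-stemmed: (805 − 808.5)² / 808.5 = 0.0152
  smooth-stemmed: (273 − 269.5)² / 269.5 = 0.0455
χ² = 0.0152 + 0.0455 = 0.0607 ≈ 0.061
Degrees of freedom = 2 − 1 = 1; critical value at α = 0.1 is 2.706.
Since 0.061 < 2.706, we fail to reject the null hypothesis — the data are consistent with the 3:1 ratio.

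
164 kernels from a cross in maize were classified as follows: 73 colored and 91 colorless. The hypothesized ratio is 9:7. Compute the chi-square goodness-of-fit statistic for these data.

The 9:7 ratio has 16 parts, so with N = 164 the expected counts are:
  colored: 164 × 9/16 = 92.25
  colorless: 164 × 7/16 = 71.75
χ² = Σ (O − E)² / E
  colored: (73 − 92.25)² / 92.25 = 4.0169
  colorless: (91 − 71.75)² / 71.75 = 5.1646
χ² = 4.0169 + 5.1646 = 9.1815 ≈ 9.182

9.182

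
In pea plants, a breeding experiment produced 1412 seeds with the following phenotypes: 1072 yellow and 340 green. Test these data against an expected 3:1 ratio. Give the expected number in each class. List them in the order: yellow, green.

1059, 353

Under the 3:1 hypothesis (Σ ratio = 4, N = 1412):
  yellow: 1412 × 3/4 = 1059
  green: 1412 × 1/4 = 353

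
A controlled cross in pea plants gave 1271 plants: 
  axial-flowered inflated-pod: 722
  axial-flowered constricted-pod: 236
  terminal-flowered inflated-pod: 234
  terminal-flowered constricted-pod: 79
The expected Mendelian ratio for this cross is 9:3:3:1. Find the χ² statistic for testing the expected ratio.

0.173

Under the 9:3:3:1 hypothesis (Σ ratio = 16, N = 1271):
  axial-flowered inflated-pod: 1271 × 9/16 = 714.9375
  axial-flowered constricted-pod: 1271 × 3/16 = 238.3125
  terminal-flowered inflated-pod: 1271 × 3/16 = 238.3125
  terminal-flowered constricted-pod: 1271 × 1/16 = 79.4375
χ² = Σ (O − E)² / E
  axial-flowered inflated-pod: (722 − 714.9375)² / 714.9375 = 0.0698
  axial-flowered constricted-pod: (236 − 238.3125)² / 238.3125 = 0.0224
  terminal-flowered inflated-pod: (234 − 238.3125)² / 238.3125 = 0.0780
  terminal-flowered constricted-pod: (79 − 79.4375)² / 79.4375 = 0.0024
χ² = 0.0698 + 0.0224 + 0.0780 + 0.0024 = 0.1726 ≈ 0.173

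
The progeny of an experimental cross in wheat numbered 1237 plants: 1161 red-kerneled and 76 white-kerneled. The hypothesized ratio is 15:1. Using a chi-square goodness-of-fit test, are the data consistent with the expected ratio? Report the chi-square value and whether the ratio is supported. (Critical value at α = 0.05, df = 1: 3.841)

0.024; consistent

Total ratio parts = 16. Expected numbers out of 1237:
  red-kerneled: 1237 × 15/16 = 1159.6875
  white-kerneled: 1237 × 1/16 = 77.3125
χ² = Σ (O − E)² / E
  red-kerneled: (1161 − 1159.6875)² / 1159.6875 = 0.0015
  white-kerneled: (76 − 77.3125)² / 77.3125 = 0.0223
χ² = 0.0015 + 0.0223 = 0.0238 ≈ 0.024
Degrees of freedom = 2 − 1 = 1; critical value at α = 0.05 is 3.841.
Since 0.024 < 3.841, we fail to reject the null hypothesis — the data are consistent with the 15:1 ratio.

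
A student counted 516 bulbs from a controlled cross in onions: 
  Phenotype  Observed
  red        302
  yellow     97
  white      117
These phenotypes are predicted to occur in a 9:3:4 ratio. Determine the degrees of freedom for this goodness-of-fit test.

2

A goodness-of-fit test with 3 phenotype classes has df = 3 − 1 = 2.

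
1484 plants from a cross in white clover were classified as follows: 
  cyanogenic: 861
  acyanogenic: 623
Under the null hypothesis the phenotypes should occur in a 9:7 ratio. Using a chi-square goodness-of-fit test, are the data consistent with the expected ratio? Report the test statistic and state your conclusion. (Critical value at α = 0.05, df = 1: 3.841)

1.887; consistent

Under the 9:7 hypothesis (Σ ratio = 16, N = 1484):
  cyanogenic: 1484 × 9/16 = 834.75
  acyanogenic: 1484 × 7/16 = 649.25
χ² = Σ (O − E)² / E
  cyanogenic: (861 − 834.75)² / 834.75 = 0.8255
  acyanogenic: (623 − 649.25)² / 649.25 = 1.0613
χ² = 0.8255 + 1.0613 = 1.8868 ≈ 1.887
Degrees of freedom = 2 − 1 = 1; critical value at α = 0.05 is 3.841.
Since 1.887 < 3.841, we fail to reject the null hypothesis — the data are consistent with the 9:7 ratio.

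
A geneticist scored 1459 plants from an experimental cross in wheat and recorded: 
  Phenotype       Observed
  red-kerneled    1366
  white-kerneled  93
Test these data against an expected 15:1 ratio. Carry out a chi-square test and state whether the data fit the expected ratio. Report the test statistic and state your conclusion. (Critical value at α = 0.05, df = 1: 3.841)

0.038; consistent

The 15:1 ratio has 16 parts, so with N = 1459 the expected counts are:
  red-kerneled: 1459 × 15/16 = 1367.8125
  white-kerneled: 1459 × 1/16 = 91.1875
χ² = Σ (O − E)² / E
  red-kerneled: (1366 − 1367.8125)² / 1367.8125 = 0.0024
  white-kerneled: (93 − 91.1875)² / 91.1875 = 0.0360
χ² = 0.0024 + 0.0360 = 0.0384 ≈ 0.038
Degrees of freedom = 2 − 1 = 1; critical value at α = 0.05 is 3.841.
Since 0.038 < 3.841, we fail to reject the null hypothesis — the data are consistent with the 15:1 ratio.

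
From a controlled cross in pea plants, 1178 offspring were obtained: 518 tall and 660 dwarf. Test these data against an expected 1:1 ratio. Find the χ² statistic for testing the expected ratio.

Expected counts for N = 1178 under a 1:1 ratio (total parts = 2):
  tall: 1178 × 1/2 = 589
  dwarf: 1178 × 1/2 = 589
χ² = Σ (O − E)² / E
  tall: (518 − 589)² / 589 = 8.5586
  dwarf: (660 − 589)² / 589 = 8.5586
χ² = 8.5586 + 8.5586 = 17.1172 ≈ 17.117

17.117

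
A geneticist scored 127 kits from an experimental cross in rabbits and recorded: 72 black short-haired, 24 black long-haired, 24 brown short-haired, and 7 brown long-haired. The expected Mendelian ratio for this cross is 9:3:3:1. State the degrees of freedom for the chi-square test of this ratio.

A goodness-of-fit test with 4 phenotype classes has df = 4 − 1 = 3.

3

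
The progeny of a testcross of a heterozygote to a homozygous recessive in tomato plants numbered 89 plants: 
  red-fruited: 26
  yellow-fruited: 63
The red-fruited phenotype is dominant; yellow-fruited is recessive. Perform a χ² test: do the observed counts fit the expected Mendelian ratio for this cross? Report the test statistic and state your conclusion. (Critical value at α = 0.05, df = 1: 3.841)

15.382; not consistent

A testcross of a heterozygote (Aa × aa) gives a 1:1 phenotypic ratio.
Expected counts for N = 89 under a 1:1 ratio (total parts = 2):
  red-fruited: 89 × 1/2 = 44.5
  yellow-fruited: 89 × 1/2 = 44.5
χ² = Σ (O − E)² / E
  red-fruited: (26 − 44.5)² / 44.5 = 7.6910
  yellow-fruited: (63 − 44.5)² / 44.5 = 7.6910
χ² = 7.6910 + 7.6910 = 15.382
Degrees of freedom = 2 − 1 = 1; critical value at α = 0.05 is 3.841.
Since 15.382 > 3.841, we reject the null hypothesis — the data do not fit the 1:1 ratio.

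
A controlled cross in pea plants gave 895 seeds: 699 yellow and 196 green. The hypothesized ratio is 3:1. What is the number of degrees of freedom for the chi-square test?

A goodness-of-fit test with 2 phenotype classes has df = 2 − 1 = 1.

1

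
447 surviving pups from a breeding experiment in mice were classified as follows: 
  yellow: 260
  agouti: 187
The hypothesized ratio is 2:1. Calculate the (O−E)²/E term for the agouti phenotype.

9.691

Under the 2:1 hypothesis (Σ ratio = 3, N = 447):
  yellow: 447 × 2/3 = 298
  agouti: 447 × 1/3 = 149
Contribution of agouti: (187 − 149)² / 149 = 9.6913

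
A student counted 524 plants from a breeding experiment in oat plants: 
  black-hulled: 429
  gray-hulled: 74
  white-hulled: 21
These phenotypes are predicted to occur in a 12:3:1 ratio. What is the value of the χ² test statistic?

13.499

Under the 12:3:1 hypothesis (Σ ratio = 16, N = 524):
  black-hulled: 524 × 12/16 = 393
  gray-hulled: 524 × 3/16 = 98.25
  white-hulled: 524 × 1/16 = 32.75
χ² = Σ (O − E)² / E
  black-hulled: (429 − 393)² / 393 = 3.2977
  gray-hulled: (74 − 98.25)² / 98.25 = 5.9854
  white-hulled: (21 − 32.75)² / 32.75 = 4.2156
χ² = 3.2977 + 5.9854 + 4.2156 = 13.4987 ≈ 13.499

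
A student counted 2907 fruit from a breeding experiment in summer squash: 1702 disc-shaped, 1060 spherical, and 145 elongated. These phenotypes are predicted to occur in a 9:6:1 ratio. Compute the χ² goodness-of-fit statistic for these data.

Expected counts for N = 2907 under a 9:6:1 ratio (total parts = 16):
  disc-shaped: 2907 × 9/16 = 1635.1875
  spherical: 2907 × 6/16 = 1090.125
  elongated: 2907 × 1/16 = 181.6875
χ² = Σ (O − E)² / E
  disc-shaped: (1702 − 1635.1875)² / 1635.1875 = 2.7299
  spherical: (1060 − 1090.125)² / 1090.125 = 0.8325
  elongated: (145 − 181.6875)² / 181.6875 = 7.4082
χ² = 2.7299 + 0.8325 + 7.4082 = 10.9706 ≈ 10.971

10.971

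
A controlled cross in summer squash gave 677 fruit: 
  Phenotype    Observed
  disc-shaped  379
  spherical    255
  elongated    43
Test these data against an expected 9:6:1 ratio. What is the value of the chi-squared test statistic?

The 9:6:1 ratio has 16 parts, so with N = 677 the expected counts are:
  disc-shaped: 677 × 9/16 = 380.8125
  spherical: 677 × 6/16 = 253.875
  elongated: 677 × 1/16 = 42.3125
χ² = Σ (O − E)² / E
  disc-shaped: (379 − 380.8125)² / 380.8125 = 0.0086
  spherical: (255 − 253.875)² / 253.875 = 0.0050
  elongated: (43 − 42.3125)² / 42.3125 = 0.0112
χ² = 0.0086 + 0.0050 + 0.0112 = 0.0248 ≈ 0.025

0.025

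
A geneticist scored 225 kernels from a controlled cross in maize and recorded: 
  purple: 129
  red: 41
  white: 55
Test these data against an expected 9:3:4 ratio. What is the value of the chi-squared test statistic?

Total ratio parts = 16. Expected numbers out of 225:
  purple: 225 × 9/16 = 126.5625
  red: 225 × 3/16 = 42.1875
  white: 225 × 4/16 = 56.25
χ² = Σ (O − E)² / E
  purple: (129 − 126.5625)² / 126.5625 = 0.0469
  red: (41 − 42.1875)² / 42.1875 = 0.0334
  white: (55 − 56.25)² / 56.25 = 0.0278
χ² = 0.0469 + 0.0334 + 0.0278 = 0.1081 ≈ 0.108

0.108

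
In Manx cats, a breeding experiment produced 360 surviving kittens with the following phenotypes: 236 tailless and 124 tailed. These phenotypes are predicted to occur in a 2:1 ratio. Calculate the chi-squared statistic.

0.200

Expected counts for N = 360 under a 2:1 ratio (total parts = 3):
  tailless: 360 × 2/3 = 240
  tailed: 360 × 1/3 = 120
χ² = Σ (O − E)² / E
  tailless: (236 − 240)² / 240 = 0.0667
  tailed: (124 − 120)² / 120 = 0.1333
χ² = 0.0667 + 0.1333 = 0.200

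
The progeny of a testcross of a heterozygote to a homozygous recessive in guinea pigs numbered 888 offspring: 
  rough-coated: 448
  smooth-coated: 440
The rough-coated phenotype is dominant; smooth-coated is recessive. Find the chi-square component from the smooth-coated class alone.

0.036

A testcross of a heterozygote (Aa × aa) gives a 1:1 phenotypic ratio.
Expected counts for N = 888 under a 1:1 ratio (total parts = 2):
  rough-coated: 888 × 1/2 = 444
  smooth-coated: 888 × 1/2 = 444
Contribution of smooth-coated: (440 − 444)² / 444 = 0.0360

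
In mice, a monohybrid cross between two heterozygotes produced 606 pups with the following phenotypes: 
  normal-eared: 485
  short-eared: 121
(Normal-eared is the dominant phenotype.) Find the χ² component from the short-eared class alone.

For a monohybrid cross between heterozygotes with complete dominance, the expected phenotypic ratio is 3:1.
The 3:1 ratio has 4 parts, so with N = 606 the expected counts are:
  normal-eared: 606 × 3/4 = 454.5
  short-eared: 606 × 1/4 = 151.5
Contribution of short-eared: (121 − 151.5)² / 151.5 = 6.1403

6.140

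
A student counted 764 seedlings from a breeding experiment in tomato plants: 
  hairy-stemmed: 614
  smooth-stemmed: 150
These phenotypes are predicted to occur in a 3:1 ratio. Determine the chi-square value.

Expected counts for N = 764 under a 3:1 ratio (total parts = 4):
  hairy-stemmed: 764 × 3/4 = 573
  smooth-stemmed: 764 × 1/4 = 191
χ² = Σ (O − E)² / E
  hairy-stemmed: (614 − 573)² / 573 = 2.9337
  smooth-stemmed: (150 − 191)² / 191 = 8.8010
χ² = 2.9337 + 8.8010 = 11.7347 ≈ 11.735

11.735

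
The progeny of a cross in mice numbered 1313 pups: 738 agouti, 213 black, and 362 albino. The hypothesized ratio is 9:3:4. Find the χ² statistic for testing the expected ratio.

7.944

Total ratio parts = 16. Expected numbers out of 1313:
  agouti: 1313 × 9/16 = 738.5625
  black: 1313 × 3/16 = 246.1875
  albino: 1313 × 4/16 = 328.25
χ² = Σ (O − E)² / E
  agouti: (738 − 738.5625)² / 738.5625 = 0.0004
  black: (213 − 246.1875)² / 246.1875 = 4.4739
  albino: (362 − 328.25)² / 328.25 = 3.4701
χ² = 0.0004 + 4.4739 + 3.4701 = 7.9444 ≈ 7.944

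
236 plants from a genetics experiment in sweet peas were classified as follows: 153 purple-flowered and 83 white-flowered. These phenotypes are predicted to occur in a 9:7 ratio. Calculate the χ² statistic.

7.061

The 9:7 ratio has 16 parts, so with N = 236 the expected counts are:
  purple-flowered: 236 × 9/16 = 132.75
  white-flowered: 236 × 7/16 = 103.25
χ² = Σ (O − E)² / E
  purple-flowered: (153 − 132.75)² / 132.75 = 3.0890
  white-flowered: (83 − 103.25)² / 103.25 = 3.9715
χ² = 3.0890 + 3.9715 = 7.0605 ≈ 7.061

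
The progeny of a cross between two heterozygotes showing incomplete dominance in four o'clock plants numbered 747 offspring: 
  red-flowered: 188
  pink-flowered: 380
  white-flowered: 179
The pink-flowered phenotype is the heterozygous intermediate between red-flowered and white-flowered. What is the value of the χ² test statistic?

With incomplete dominance, a heterozygote × heterozygote cross gives a 1:2:1 phenotypic ratio.
Under the 1:2:1 hypothesis (Σ ratio = 4, N = 747):
  red-flowered: 747 × 1/4 = 186.75
  pink-flowered: 747 × 2/4 = 373.5
  white-flowered: 747 × 1/4 = 186.75
χ² = Σ (O − E)² / E
  red-flowered: (188 − 186.75)² / 186.75 = 0.0084
  pink-flowered: (380 − 373.5)² / 373.5 = 0.1131
  white-flowered: (179 − 186.75)² / 186.75 = 0.3216
χ² = 0.0084 + 0.1131 + 0.3216 = 0.4431 ≈ 0.443

0.443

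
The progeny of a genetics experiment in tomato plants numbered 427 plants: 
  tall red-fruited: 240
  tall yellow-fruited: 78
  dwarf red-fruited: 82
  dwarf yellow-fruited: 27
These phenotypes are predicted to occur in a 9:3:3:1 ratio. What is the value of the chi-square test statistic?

0.104

Total ratio parts = 16. Expected numbers out of 427:
  tall red-fruited: 427 × 9/16 = 240.1875
  tall yellow-fruited: 427 × 3/16 = 80.0625
  dwarf red-fruited: 427 × 3/16 = 80.0625
  dwarf yellow-fruited: 427 × 1/16 = 26.6875
χ² = Σ (O − E)² / E
  tall red-fruited: (240 − 240.1875)² / 240.1875 = 0.0001
  tall yellow-fruited: (78 − 80.0625)² / 80.0625 = 0.0531
  dwarf red-fruited: (82 − 80.0625)² / 80.0625 = 0.0469
  dwarf yellow-fruited: (27 − 26.6875)² / 26.6875 = 0.0037
χ² = 0.0001 + 0.0531 + 0.0469 + 0.0037 = 0.1038 ≈ 0.104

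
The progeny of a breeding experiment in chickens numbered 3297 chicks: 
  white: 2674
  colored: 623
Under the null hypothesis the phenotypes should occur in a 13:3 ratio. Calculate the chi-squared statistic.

0.046

Expected counts for N = 3297 under a 13:3 ratio (total parts = 16):
  white: 3297 × 13/16 = 2678.8125
  colored: 3297 × 3/16 = 618.1875
χ² = Σ (O − E)² / E
  white: (2674 − 2678.8125)² / 2678.8125 = 0.0086
  colored: (623 − 618.1875)² / 618.1875 = 0.0375
χ² = 0.0086 + 0.0375 = 0.0461 ≈ 0.046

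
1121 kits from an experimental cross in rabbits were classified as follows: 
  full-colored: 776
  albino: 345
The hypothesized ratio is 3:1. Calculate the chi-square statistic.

Under the 3:1 hypothesis (Σ ratio = 4, N = 1121):
  full-colored: 1121 × 3/4 = 840.75
  albino: 1121 × 1/4 = 280.25
χ² = Σ (O − E)² / E
  full-colored: (776 − 840.75)² / 840.75 = 4.9867
  albino: (345 − 280.25)² / 280.25 = 14.9601
χ² = 4.9867 + 14.9601 = 19.9468 ≈ 19.947

19.947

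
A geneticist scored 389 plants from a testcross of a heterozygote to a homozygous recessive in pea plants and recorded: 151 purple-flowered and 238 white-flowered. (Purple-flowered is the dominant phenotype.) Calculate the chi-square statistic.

A testcross of a heterozygote (Aa × aa) gives a 1:1 phenotypic ratio.
Under the 1:1 hypothesis (Σ ratio = 2, N = 389):
  purple-flowered: 389 × 1/2 = 194.5
  white-flowered: 389 × 1/2 = 194.5
χ² = Σ (O − E)² / E
  purple-flowered: (151 − 194.5)² / 194.5 = 9.7288
  white-flowered: (238 − 194.5)² / 194.5 = 9.7288
χ² = 9.7288 + 9.7288 = 19.4576 ≈ 19.458

19.458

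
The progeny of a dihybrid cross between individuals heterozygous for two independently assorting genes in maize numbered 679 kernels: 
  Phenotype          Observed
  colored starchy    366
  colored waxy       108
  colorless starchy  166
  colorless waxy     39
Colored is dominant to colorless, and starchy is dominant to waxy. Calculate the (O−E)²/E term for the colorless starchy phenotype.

11.756

A dihybrid F₂ with independent assortment and complete dominance at both loci gives a 9:3:3:1 phenotypic ratio.
Under the 9:3:3:1 hypothesis (Σ ratio = 16, N = 679):
  colored starchy: 679 × 9/16 = 381.9375
  colored waxy: 679 × 3/16 = 127.3125
  colorless starchy: 679 × 3/16 = 127.3125
  colorless waxy: 679 × 1/16 = 42.4375
Contribution of colorless starchy: (166 − 127.3125)² / 127.3125 = 11.7563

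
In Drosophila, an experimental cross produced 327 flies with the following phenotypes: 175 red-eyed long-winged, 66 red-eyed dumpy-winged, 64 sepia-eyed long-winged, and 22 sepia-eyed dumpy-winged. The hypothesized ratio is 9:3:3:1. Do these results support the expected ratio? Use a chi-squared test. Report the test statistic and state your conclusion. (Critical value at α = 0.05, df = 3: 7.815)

Expected counts for N = 327 under a 9:3:3:1 ratio (total parts = 16):
  red-eyed long-winged: 327 × 9/16 = 183.9375
  red-eyed dumpy-winged: 327 × 3/16 = 61.3125
  sepia-eyed long-winged: 327 × 3/16 = 61.3125
  sepia-eyed dumpy-winged: 327 × 1/16 = 20.4375
χ² = Σ (O − E)² / E
  red-eyed long-winged: (175 − 183.9375)² / 183.9375 = 0.4343
  red-eyed dumpy-winged: (66 − 61.3125)² / 61.3125 = 0.3584
  sepia-eyed long-winged: (64 − 61.3125)² / 61.3125 = 0.1178
  sepia-eyed dumpy-winged: (22 − 20.4375)² / 20.4375 = 0.1195
χ² = 0.4343 + 0.3584 + 0.1178 + 0.1195 = 1.030
Degrees of freedom = 4 − 1 = 3; critical value at α = 0.05 is 7.815.
Since 1.030 < 7.815, we fail to reject the null hypothesis — the data are consistent with the 9:3:3:1 ratio.

1.030; consistent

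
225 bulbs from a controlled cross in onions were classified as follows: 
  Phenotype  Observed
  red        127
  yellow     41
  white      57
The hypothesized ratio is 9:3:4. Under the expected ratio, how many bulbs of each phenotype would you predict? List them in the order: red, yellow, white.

The 9:3:4 ratio has 16 parts, so with N = 225 the expected counts are:
  red: 225 × 9/16 = 126.5625
  yellow: 225 × 3/16 = 42.1875
  white: 225 × 4/16 = 56.25

126.5625, 42.1875, 56.25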